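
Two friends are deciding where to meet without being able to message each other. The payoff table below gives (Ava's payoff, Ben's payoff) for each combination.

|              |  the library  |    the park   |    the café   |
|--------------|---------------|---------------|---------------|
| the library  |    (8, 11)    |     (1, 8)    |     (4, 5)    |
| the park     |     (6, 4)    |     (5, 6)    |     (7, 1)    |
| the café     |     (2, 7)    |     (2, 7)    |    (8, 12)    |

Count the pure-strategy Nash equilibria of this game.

3

Both the library: Ava gets 8 (best alternative 6); Ben gets 11 (best alternative 8). Neither deviates — NE.
Both the park: Ava gets 5 (best alternative 2); Ben gets 6 (best alternative 4). Neither deviates — NE.
Both the café: Ava gets 8 (best alternative 7); Ben gets 12 (best alternative 7). Neither deviates — NE.
(the library, the café) is not a NE: Ava would switch to the café (8 > 4).
No other cell survives both best-response checks, so there are 3 pure NE.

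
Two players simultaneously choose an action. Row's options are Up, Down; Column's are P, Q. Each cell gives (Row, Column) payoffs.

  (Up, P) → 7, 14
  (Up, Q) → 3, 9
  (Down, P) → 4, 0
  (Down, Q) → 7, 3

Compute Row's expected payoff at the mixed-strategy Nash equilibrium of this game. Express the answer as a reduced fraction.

Column mixes with probability q on P, chosen so Row is indifferent: 7q + 3(1−q) = 4q + 7(1−q) gives q = 4/7.
Row's expected payoff (from either row, since indifferent) is 7·4/7 + 3·3/7 = 37/7.

37/7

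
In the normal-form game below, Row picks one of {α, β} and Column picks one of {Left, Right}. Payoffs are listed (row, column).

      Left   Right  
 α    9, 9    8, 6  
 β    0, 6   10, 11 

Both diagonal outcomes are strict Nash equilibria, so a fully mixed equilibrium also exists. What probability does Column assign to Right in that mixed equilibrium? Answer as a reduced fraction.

9/11

Column's mix q on Left must make Row indifferent between α and β.
Row's payoff from α: 9q + 8(1−q). From β: 0q + 10(1−q).
Set equal: 9q = 2(1−q) → q = 2/11.
Probability on Right is 1 − 2/11 = 9/11.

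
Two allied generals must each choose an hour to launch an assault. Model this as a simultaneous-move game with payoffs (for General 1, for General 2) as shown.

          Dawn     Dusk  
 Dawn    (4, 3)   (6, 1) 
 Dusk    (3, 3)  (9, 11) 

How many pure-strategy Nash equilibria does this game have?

Both Dawn: General 1 gets 4 (best alternative 3); General 2 gets 3 (best alternative 1). Neither deviates — NE.
Both Dusk: General 1 gets 9 (best alternative 6); General 2 gets 11 (best alternative 3). Neither deviates — NE.
(Dusk, Dawn) is not a NE: General 1 would switch to Dawn (4 > 3).
No other cell survives both best-response checks, so there are 2 pure NE.

2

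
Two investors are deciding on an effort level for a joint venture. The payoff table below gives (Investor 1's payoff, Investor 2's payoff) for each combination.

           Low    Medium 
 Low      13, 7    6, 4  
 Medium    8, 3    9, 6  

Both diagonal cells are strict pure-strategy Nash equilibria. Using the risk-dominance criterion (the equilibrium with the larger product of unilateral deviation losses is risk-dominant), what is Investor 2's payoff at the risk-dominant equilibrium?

At both Low: Investor 1 loses 13 − 8 = 5 by deviating; Investor 2 loses 7 − 4 = 3. Product = 5·3 = 15.
At both Medium: Investor 1 loses 9 − 6 = 3 by deviating; Investor 2 loses 6 − 3 = 3. Product = 3·3 = 9.
15 > 9, so both Low is risk-dominant. Investor 2's payoff there is 7.

7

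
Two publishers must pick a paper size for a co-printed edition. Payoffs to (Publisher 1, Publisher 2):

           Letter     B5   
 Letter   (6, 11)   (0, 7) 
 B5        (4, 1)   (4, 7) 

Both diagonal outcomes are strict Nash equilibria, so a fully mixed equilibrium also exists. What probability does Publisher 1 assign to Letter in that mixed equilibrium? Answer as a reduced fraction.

Publisher 1's mix p on Letter must make Publisher 2 indifferent between Letter and B5.
Publisher 2's payoff from Letter: 11p + 1(1−p). From B5: 7p + 7(1−p).
Set equal: 4p = 6(1−p) → p = 6/10 = 3/5.

3/5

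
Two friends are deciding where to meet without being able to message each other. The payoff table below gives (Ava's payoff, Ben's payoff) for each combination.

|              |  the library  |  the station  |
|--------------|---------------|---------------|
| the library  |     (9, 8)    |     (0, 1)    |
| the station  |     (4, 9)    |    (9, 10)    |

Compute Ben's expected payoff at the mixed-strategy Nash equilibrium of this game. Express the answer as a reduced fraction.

71/8

Ava mixes with probability p on the library, chosen so Ben is indifferent: 8p + 9(1−p) = 1p + 10(1−p) gives p = 1/8.
Ben's expected payoff is 8·1/8 + 9·7/8 = 71/8.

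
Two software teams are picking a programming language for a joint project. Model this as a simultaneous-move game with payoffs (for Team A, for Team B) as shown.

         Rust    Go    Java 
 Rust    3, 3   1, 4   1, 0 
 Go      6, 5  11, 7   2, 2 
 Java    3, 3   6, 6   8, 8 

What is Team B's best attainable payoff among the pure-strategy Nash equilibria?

Both Go is a pure NE (Team A: 11 ≥ 6; Team B: 7 ≥ 5). Team B gets 7.
Both Java is a pure NE (Team A: 8 ≥ 2; Team B: 8 ≥ 6). Team B gets 8.
Every other cell has a profitable deviation for at least one player. Highest of {7, 8} is 8.

8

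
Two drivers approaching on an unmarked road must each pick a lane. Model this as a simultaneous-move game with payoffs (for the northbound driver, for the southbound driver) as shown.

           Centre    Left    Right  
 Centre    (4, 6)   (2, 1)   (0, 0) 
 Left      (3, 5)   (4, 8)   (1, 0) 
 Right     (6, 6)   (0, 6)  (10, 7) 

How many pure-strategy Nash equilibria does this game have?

2

Both Left: the northbound driver gets 4 (best alternative 2); the southbound driver gets 8 (best alternative 5). Neither deviates — NE.
Both Right: the northbound driver gets 10 (best alternative 1); the southbound driver gets 7 (best alternative 6). Neither deviates — NE.
Both Centre is not a NE: the northbound driver would switch to Right (6 > 4).
No other cell survives both best-response checks, so there are 2 pure NE.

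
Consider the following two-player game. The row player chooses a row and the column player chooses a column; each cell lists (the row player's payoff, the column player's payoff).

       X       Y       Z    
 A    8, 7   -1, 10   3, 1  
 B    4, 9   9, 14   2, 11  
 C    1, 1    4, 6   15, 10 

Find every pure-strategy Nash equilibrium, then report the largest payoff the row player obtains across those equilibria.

(B, Y) is a pure NE (the row player: 9 ≥ 4; the column player: 14 ≥ 11). The row player gets 9.
(C, Z) is a pure NE (the row player: 15 ≥ 3; the column player: 10 ≥ 6). The row player gets 15.
Every other cell has a profitable deviation for at least one player. Highest of {9, 15} is 15.

15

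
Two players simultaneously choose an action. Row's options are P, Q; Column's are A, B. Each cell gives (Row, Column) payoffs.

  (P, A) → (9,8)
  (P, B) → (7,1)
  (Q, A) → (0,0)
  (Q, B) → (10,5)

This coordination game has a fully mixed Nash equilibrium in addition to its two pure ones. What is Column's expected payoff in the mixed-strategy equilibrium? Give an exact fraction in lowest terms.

Row mixes with probability p on P, chosen so Column is indifferent: 8p + 0(1−p) = 1p + 5(1−p) gives p = 5/12.
Column's expected payoff is 8·5/12 + 0·7/12 = 10/3.

10/3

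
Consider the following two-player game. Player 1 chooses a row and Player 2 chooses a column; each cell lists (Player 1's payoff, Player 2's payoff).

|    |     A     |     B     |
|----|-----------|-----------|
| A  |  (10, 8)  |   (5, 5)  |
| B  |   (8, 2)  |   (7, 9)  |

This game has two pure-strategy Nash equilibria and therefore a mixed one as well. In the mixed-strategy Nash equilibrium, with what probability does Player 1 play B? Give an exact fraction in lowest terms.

Player 1's mix p on A must make Player 2 indifferent between A and B.
Player 2's payoff from A: 8p + 2(1−p). From B: 5p + 9(1−p).
Set equal: 3p = 7(1−p) → p = 7/10.
Probability on B is 1 − 7/10 = 3/10.

3/10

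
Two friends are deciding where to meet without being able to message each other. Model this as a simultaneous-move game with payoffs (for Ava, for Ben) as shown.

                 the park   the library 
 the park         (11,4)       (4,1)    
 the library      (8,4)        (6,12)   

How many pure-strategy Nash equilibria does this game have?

2

Both the park: Ava gets 11 (best alternative 8); Ben gets 4 (best alternative 1). Neither deviates — NE.
Both the library: Ava gets 6 (best alternative 4); Ben gets 12 (best alternative 4). Neither deviates — NE.
(the library, the park) is not a NE: Ava would switch to the park (11 > 8).
No other cell survives both best-response checks, so there are 2 pure NE.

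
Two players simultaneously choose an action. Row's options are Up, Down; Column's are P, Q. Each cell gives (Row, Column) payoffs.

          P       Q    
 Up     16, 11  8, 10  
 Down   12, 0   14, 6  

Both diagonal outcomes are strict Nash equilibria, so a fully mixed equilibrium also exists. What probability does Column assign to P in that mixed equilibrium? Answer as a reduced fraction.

3/5

Column's mix q on P must make Row indifferent between Up and Down.
Row's payoff from Up: 16q + 8(1−q). From Down: 12q + 14(1−q).
Set equal: 4q = 6(1−q) → q = 6/10 = 3/5.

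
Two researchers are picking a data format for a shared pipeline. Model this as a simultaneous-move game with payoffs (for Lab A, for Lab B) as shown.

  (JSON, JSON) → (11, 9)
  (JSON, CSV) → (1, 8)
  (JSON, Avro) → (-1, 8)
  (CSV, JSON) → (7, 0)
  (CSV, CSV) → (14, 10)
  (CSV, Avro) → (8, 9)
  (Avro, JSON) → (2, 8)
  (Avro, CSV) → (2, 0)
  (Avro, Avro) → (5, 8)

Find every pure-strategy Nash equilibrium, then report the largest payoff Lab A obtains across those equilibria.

14

Both JSON is a pure NE (Lab A: 11 ≥ 7; Lab B: 9 ≥ 8). Lab A gets 11.
Both CSV is a pure NE (Lab A: 14 ≥ 2; Lab B: 10 ≥ 9). Lab A gets 14.
Every other cell has a profitable deviation for at least one player. Highest of {11, 14} is 14.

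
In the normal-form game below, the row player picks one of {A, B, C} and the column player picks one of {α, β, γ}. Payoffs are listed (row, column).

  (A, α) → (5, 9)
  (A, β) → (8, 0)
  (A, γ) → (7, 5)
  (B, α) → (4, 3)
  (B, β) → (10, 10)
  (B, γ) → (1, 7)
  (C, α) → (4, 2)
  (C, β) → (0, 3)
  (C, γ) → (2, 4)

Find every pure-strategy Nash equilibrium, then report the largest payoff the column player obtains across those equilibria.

(A, α) is a pure NE (the row player: 5 ≥ 4; the column player: 9 ≥ 5). The column player gets 9.
(B, β) is a pure NE (the row player: 10 ≥ 8; the column player: 10 ≥ 7). The column player gets 10.
Every other cell has a profitable deviation for at least one player. Highest of {9, 10} is 10.

10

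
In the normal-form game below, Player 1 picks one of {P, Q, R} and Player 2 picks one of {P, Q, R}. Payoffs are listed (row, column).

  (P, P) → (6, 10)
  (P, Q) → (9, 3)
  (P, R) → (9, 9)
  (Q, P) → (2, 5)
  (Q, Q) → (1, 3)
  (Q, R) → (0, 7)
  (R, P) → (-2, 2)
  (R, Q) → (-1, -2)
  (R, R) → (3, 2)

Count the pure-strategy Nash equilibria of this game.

Both P: Player 1 gets 6 (best alternative 2); Player 2 gets 10 (best alternative 9). Neither deviates — NE.
Both R is not a NE: Player 1 would switch to P (9 > 3).
No other cell survives both best-response checks, so there is 1 pure NE.

1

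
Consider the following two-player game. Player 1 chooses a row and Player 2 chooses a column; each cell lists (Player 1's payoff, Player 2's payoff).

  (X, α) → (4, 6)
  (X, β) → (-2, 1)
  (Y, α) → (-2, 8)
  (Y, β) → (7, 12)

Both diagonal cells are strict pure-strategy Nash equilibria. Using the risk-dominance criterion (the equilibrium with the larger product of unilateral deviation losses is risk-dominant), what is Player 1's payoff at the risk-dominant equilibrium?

At (X, α): Player 1 loses 4 − (-2) = 6 by deviating; Player 2 loses 6 − 1 = 5. Product = 6·5 = 30.
At (Y, β): Player 1 loses 7 − (-2) = 9 by deviating; Player 2 loses 12 − 8 = 4. Product = 9·4 = 36.
36 > 30, so (Y, β) is risk-dominant. Player 1's payoff there is 7.

7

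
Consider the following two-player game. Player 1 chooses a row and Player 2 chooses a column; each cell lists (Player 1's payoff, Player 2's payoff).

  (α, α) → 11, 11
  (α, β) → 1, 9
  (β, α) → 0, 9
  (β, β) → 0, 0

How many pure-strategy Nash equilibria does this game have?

1

Both α: Player 1 gets 11 (best alternative 0); Player 2 gets 11 (best alternative 9). Neither deviates — NE.
Both β is not a NE: Player 1 would switch to α (1 > 0).
No other cell survives both best-response checks, so there is 1 pure NE.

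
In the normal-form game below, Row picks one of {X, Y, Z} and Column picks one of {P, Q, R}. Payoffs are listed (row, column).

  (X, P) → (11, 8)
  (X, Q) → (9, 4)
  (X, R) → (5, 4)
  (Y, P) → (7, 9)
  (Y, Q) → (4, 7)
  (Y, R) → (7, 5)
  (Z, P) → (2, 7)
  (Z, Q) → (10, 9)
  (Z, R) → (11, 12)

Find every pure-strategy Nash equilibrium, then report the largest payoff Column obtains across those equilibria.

12

(X, P) is a pure NE (Row: 11 ≥ 7; Column: 8 ≥ 4). Column gets 8.
(Z, R) is a pure NE (Row: 11 ≥ 7; Column: 12 ≥ 9). Column gets 12.
Every other cell has a profitable deviation for at least one player. Highest of {8, 12} is 12.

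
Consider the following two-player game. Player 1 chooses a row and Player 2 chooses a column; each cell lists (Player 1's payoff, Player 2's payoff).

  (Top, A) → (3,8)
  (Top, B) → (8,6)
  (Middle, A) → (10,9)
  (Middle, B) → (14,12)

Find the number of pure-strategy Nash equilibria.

(Middle, B): Player 1 gets 14 (best alternative 8); Player 2 gets 12 (best alternative 9). Neither deviates — NE.
(Top, A) is not a NE: Player 1 would switch to Middle (10 > 3).
No other cell survives both best-response checks, so there is 1 pure NE.

1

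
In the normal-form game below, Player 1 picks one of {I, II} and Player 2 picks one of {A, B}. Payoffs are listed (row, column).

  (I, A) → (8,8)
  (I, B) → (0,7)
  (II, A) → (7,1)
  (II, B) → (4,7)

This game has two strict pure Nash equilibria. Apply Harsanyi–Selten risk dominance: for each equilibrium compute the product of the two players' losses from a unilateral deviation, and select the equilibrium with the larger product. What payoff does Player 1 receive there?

At (I, A): Player 1 loses 8 − 7 = 1 by deviating; Player 2 loses 8 − 7 = 1. Product = 1·1 = 1.
At (II, B): Player 1 loses 4 − 0 = 4 by deviating; Player 2 loses 7 − 1 = 6. Product = 4·6 = 24.
24 > 1, so (II, B) is risk-dominant. Player 1's payoff there is 4.

4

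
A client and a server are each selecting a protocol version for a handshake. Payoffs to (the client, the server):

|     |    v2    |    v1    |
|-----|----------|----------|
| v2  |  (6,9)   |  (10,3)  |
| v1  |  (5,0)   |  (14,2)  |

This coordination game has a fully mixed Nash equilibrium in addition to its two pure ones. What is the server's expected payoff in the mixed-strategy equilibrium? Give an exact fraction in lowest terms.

9/4

The client mixes with probability p on v2, chosen so the server is indifferent: 9p + 0(1−p) = 3p + 2(1−p) gives p = 1/4.
The server's expected payoff is 9·1/4 + 0·3/4 = 9/4.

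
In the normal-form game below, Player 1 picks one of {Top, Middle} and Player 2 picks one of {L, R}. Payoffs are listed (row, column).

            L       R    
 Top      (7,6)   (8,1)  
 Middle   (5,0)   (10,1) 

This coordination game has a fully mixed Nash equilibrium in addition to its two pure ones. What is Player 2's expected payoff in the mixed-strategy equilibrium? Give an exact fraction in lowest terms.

1

Player 1 mixes with probability p on Top, chosen so Player 2 is indifferent: 6p + 0(1−p) = 1p + 1(1−p) gives p = 1/6.
Player 2's expected payoff is 6·1/6 + 0·5/6 = 1.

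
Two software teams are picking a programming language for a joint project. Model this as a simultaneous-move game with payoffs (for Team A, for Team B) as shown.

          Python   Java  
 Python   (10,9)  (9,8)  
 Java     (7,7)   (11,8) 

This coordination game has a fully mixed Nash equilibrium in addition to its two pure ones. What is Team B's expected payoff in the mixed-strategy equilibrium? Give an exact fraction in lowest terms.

Team A mixes with probability p on Python, chosen so Team B is indifferent: 9p + 7(1−p) = 8p + 8(1−p) gives p = 1/2.
Team B's expected payoff is 9·1/2 + 7·1/2 = 8.

8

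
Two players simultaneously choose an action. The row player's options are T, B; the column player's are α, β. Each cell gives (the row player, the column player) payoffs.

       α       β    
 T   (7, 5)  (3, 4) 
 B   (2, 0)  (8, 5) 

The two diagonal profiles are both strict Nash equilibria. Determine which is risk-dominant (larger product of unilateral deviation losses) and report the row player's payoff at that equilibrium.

At (T, α): the row player loses 7 − 2 = 5 by deviating; the column player loses 5 − 4 = 1. Product = 5·1 = 5.
At (B, β): the row player loses 8 − 3 = 5 by deviating; the column player loses 5 − 0 = 5. Product = 5·5 = 25.
25 > 5, so (B, β) is risk-dominant. The row player's payoff there is 8.

8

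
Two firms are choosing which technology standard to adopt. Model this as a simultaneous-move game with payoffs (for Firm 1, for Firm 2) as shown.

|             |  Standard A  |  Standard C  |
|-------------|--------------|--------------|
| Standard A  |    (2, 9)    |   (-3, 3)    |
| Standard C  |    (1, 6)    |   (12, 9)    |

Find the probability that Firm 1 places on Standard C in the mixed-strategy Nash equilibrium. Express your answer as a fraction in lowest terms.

Firm 1's mix p on Standard A must make Firm 2 indifferent between Standard A and Standard C.
Firm 2's payoff from Standard A: 9p + 6(1−p). From Standard C: 3p + 9(1−p).
Set equal: 6p = 3(1−p) → p = 3/9 = 1/3.
Probability on Standard C is 1 − 1/3 = 2/3.

2/3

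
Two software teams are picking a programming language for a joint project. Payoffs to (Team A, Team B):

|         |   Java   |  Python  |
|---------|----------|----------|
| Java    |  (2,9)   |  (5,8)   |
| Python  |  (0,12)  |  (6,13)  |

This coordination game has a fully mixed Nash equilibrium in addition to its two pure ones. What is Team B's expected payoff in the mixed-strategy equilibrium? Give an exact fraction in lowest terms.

21/2

Team A mixes with probability p on Java, chosen so Team B is indifferent: 9p + 12(1−p) = 8p + 13(1−p) gives p = 1/2.
Team B's expected payoff is 9·1/2 + 12·1/2 = 21/2.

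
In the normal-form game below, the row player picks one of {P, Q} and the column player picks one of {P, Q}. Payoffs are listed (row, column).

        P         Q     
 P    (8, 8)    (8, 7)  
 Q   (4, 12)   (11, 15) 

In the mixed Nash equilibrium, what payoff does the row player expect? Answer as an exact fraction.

8

The column player mixes with probability q on P, chosen so the row player is indifferent: 8q + 8(1−q) = 4q + 11(1−q) gives q = 3/7.
The row player's expected payoff (from either row, since indifferent) is 8·3/7 + 8·4/7 = 8.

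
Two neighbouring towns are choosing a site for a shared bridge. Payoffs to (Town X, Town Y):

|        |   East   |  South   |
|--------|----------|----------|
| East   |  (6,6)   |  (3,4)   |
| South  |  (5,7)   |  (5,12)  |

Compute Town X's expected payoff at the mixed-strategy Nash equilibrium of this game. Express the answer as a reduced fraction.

5

Town Y mixes with probability q on East, chosen so Town X is indifferent: 6q + 3(1−q) = 5q + 5(1−q) gives q = 2/3.
Town X's expected payoff (from either row, since indifferent) is 6·2/3 + 3·1/3 = 5.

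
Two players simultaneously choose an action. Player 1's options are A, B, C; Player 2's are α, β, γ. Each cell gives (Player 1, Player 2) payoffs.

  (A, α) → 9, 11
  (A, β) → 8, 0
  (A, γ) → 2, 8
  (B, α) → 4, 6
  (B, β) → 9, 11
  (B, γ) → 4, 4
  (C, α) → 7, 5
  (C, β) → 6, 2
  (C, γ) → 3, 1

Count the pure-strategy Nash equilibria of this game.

2

(A, α): Player 1 gets 9 (best alternative 7); Player 2 gets 11 (best alternative 8). Neither deviates — NE.
(B, β): Player 1 gets 9 (best alternative 8); Player 2 gets 11 (best alternative 6). Neither deviates — NE.
(C, γ) is not a NE: Player 1 would switch to B (4 > 3).
No other cell survives both best-response checks, so there are 2 pure NE.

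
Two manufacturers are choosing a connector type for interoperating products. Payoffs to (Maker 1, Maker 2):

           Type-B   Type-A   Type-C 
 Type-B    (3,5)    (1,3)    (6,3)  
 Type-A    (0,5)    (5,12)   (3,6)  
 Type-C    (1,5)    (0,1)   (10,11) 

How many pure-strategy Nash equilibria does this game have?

Both Type-B: Maker 1 gets 3 (best alternative 1); Maker 2 gets 5 (best alternative 3). Neither deviates — NE.
Both Type-A: Maker 1 gets 5 (best alternative 1); Maker 2 gets 12 (best alternative 6). Neither deviates — NE.
Both Type-C: Maker 1 gets 10 (best alternative 6); Maker 2 gets 11 (best alternative 5). Neither deviates — NE.
(Type-C, Type-B) is not a NE: Maker 1 would switch to Type-B (3 > 1).
No other cell survives both best-response checks, so there are 3 pure NE.

3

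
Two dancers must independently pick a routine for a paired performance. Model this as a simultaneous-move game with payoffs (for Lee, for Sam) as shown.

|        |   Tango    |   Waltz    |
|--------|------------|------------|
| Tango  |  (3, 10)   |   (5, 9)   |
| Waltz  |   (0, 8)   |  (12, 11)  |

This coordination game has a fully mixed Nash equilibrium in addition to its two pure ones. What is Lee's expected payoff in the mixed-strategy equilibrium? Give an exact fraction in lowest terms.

18/5

Sam mixes with probability q on Tango, chosen so Lee is indifferent: 3q + 5(1−q) = 0q + 12(1−q) gives q = 7/10.
Lee's expected payoff (from either row, since indifferent) is 3·7/10 + 5·3/10 = 18/5.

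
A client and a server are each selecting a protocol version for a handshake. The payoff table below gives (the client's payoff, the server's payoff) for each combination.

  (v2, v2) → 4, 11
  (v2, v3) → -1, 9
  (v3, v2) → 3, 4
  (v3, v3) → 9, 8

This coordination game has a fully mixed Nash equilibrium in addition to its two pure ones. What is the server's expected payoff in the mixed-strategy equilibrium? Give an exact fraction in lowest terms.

The client mixes with probability p on v2, chosen so the server is indifferent: 11p + 4(1−p) = 9p + 8(1−p) gives p = 2/3.
The server's expected payoff is 11·2/3 + 4·1/3 = 26/3.

26/3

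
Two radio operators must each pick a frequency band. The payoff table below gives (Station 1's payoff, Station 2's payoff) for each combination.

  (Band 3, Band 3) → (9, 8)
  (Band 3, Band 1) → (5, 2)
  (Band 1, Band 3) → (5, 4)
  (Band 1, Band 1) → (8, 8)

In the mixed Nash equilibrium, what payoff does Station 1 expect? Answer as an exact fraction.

Station 2 mixes with probability q on Band 3, chosen so Station 1 is indifferent: 9q + 5(1−q) = 5q + 8(1−q) gives q = 3/7.
Station 1's expected payoff (from either row, since indifferent) is 9·3/7 + 5·4/7 = 47/7.

47/7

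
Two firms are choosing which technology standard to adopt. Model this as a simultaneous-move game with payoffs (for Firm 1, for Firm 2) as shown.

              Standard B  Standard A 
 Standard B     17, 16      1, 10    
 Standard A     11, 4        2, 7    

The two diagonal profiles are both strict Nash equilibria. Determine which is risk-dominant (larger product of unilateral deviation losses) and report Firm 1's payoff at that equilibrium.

17

At both Standard B: Firm 1 loses 17 − 11 = 6 by deviating; Firm 2 loses 16 − 10 = 6. Product = 6·6 = 36.
At both Standard A: Firm 1 loses 2 − 1 = 1 by deviating; Firm 2 loses 7 − 4 = 3. Product = 1·3 = 3.
36 > 3, so both Standard B is risk-dominant. Firm 1's payoff there is 17.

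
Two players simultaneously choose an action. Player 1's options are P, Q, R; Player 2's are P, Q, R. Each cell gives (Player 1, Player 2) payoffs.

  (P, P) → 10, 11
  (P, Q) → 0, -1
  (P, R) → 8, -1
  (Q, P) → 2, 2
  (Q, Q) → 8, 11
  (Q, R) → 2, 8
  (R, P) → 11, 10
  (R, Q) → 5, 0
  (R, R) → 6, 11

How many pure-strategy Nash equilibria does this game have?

Both Q: Player 1 gets 8 (best alternative 5); Player 2 gets 11 (best alternative 8). Neither deviates — NE.
Both R is not a NE: Player 1 would switch to P (8 > 6).
No other cell survives both best-response checks, so there is 1 pure NE.

1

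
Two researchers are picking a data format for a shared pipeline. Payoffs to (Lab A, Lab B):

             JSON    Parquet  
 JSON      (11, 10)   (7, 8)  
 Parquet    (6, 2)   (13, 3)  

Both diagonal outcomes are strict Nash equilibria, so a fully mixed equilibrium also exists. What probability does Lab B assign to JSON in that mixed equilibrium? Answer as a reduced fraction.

Lab B's mix q on JSON must make Lab A indifferent between JSON and Parquet.
Lab A's payoff from JSON: 11q + 7(1−q). From Parquet: 6q + 13(1−q).
Set equal: 5q = 6(1−q) → q = 6/11.

6/11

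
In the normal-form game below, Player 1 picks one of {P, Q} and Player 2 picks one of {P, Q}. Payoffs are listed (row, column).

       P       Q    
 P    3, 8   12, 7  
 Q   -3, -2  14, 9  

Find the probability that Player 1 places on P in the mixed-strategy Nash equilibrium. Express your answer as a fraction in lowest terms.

Player 1's mix p on P must make Player 2 indifferent between P and Q.
Player 2's payoff from P: 8p + (-2)(1−p). From Q: 7p + 9(1−p).
Set equal: 1p = 11(1−p) → p = 11/12.

11/12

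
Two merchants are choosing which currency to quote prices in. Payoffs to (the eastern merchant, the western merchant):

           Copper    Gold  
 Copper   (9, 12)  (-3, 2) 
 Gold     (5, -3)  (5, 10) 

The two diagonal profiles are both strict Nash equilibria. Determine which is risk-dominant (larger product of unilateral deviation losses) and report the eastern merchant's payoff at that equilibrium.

At both Copper: the eastern merchant loses 9 − 5 = 4 by deviating; the western merchant loses 12 − 2 = 10. Product = 4·10 = 40.
At both Gold: the eastern merchant loses 5 − (-3) = 8 by deviating; the western merchant loses 10 − (-3) = 13. Product = 8·13 = 104.
104 > 40, so both Gold is risk-dominant. The eastern merchant's payoff there is 5.

5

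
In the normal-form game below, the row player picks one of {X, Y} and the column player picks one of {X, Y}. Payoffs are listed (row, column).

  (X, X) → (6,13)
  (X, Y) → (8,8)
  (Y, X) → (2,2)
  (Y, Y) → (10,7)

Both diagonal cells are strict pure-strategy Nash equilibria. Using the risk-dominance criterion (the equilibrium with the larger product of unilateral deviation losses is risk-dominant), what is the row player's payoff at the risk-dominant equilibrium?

6

At both X: the row player loses 6 − 2 = 4 by deviating; the column player loses 13 − 8 = 5. Product = 4·5 = 20.
At both Y: the row player loses 10 − 8 = 2 by deviating; the column player loses 7 − 2 = 5. Product = 2·5 = 10.
20 > 10, so both X is risk-dominant. The row player's payoff there is 6.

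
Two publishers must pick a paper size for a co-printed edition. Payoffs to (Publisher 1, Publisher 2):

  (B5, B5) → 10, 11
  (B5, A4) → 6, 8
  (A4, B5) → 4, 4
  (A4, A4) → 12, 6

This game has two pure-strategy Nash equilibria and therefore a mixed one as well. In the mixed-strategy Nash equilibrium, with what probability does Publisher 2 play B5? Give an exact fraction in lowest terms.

Publisher 2's mix q on B5 must make Publisher 1 indifferent between B5 and A4.
Publisher 1's payoff from B5: 10q + 6(1−q). From A4: 4q + 12(1−q).
Set equal: 6q = 6(1−q) → q = 6/12 = 1/2.

1/2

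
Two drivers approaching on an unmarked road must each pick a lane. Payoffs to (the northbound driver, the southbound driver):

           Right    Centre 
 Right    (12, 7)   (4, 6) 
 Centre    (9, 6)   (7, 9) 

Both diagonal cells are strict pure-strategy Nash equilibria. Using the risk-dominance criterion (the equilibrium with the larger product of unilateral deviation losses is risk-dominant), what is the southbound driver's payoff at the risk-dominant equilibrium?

9

At both Right: the northbound driver loses 12 − 9 = 3 by deviating; the southbound driver loses 7 − 6 = 1. Product = 3·1 = 3.
At both Centre: the northbound driver loses 7 − 4 = 3 by deviating; the southbound driver loses 9 − 6 = 3. Product = 3·3 = 9.
9 > 3, so both Centre is risk-dominant. The southbound driver's payoff there is 9.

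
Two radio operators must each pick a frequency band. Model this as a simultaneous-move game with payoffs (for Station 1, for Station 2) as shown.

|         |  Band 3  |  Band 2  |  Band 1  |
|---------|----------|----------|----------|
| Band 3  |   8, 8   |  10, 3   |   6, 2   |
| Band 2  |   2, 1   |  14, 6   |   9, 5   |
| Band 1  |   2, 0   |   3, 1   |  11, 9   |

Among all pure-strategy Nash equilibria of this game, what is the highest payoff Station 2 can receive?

9

Both Band 3 is a pure NE (Station 1: 8 ≥ 2; Station 2: 8 ≥ 3). Station 2 gets 8.
Both Band 2 is a pure NE (Station 1: 14 ≥ 10; Station 2: 6 ≥ 5). Station 2 gets 6.
Both Band 1 is a pure NE (Station 1: 11 ≥ 9; Station 2: 9 ≥ 1). Station 2 gets 9.
Every other cell has a profitable deviation for at least one player. Highest of {8, 6, 9} is 9.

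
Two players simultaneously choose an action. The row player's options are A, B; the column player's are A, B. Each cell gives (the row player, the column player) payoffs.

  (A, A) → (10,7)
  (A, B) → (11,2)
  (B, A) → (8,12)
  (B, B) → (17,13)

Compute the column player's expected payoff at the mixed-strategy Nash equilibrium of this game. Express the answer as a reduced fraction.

The row player mixes with probability p on A, chosen so the column player is indifferent: 7p + 12(1−p) = 2p + 13(1−p) gives p = 1/6.
The column player's expected payoff is 7·1/6 + 12·5/6 = 67/6.

67/6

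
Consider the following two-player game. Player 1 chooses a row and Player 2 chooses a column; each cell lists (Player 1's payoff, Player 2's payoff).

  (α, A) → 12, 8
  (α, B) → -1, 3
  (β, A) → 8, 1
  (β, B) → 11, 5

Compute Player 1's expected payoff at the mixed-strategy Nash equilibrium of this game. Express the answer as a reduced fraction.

35/4

Player 2 mixes with probability q on A, chosen so Player 1 is indifferent: 12q + (-1)(1−q) = 8q + 11(1−q) gives q = 3/4.
Player 1's expected payoff (from either row, since indifferent) is 12·3/4 + (-1)·1/4 = 35/4.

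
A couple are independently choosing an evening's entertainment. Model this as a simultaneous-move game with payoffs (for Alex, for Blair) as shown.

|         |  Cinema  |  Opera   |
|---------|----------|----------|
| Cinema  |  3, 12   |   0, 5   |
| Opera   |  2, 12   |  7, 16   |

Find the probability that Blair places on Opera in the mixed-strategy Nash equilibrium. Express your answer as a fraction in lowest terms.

Blair's mix q on Cinema must make Alex indifferent between Cinema and Opera.
Alex's payoff from Cinema: 3q + 0(1−q). From Opera: 2q + 7(1−q).
Set equal: 1q = 7(1−q) → q = 7/8.
Probability on Opera is 1 − 7/8 = 1/8.

1/8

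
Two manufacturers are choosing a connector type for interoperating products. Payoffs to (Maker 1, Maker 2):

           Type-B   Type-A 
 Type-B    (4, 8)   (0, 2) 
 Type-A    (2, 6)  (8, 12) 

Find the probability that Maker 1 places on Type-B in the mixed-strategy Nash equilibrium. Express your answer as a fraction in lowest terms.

1/2

Maker 1's mix p on Type-B must make Maker 2 indifferent between Type-B and Type-A.
Maker 2's payoff from Type-B: 8p + 6(1−p). From Type-A: 2p + 12(1−p).
Set equal: 6p = 6(1−p) → p = 6/12 = 1/2.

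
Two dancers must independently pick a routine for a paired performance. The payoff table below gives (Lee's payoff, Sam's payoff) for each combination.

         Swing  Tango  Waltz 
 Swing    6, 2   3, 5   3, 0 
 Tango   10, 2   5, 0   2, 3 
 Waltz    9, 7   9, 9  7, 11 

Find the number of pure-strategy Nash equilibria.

Both Waltz: Lee gets 7 (best alternative 3); Sam gets 11 (best alternative 9). Neither deviates — NE.
Both Tango is not a NE: Lee would switch to Waltz (9 > 5).
No other cell survives both best-response checks, so there is 1 pure NE.

1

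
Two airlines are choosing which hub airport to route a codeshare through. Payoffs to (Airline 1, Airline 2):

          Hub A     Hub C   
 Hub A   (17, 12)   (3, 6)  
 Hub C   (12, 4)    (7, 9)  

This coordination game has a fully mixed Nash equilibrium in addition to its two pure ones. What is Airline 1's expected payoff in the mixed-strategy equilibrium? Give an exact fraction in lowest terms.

83/9

Airline 2 mixes with probability q on Hub A, chosen so Airline 1 is indifferent: 17q + 3(1−q) = 12q + 7(1−q) gives q = 4/9.
Airline 1's expected payoff (from either row, since indifferent) is 17·4/9 + 3·5/9 = 83/9.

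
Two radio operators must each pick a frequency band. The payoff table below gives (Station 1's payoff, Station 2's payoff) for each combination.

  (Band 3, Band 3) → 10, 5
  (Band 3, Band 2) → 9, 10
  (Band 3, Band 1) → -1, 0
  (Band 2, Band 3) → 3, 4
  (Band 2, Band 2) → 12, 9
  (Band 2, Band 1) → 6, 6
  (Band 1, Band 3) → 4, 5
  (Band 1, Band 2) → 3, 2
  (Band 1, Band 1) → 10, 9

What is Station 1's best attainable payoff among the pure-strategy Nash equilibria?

12

Both Band 2 is a pure NE (Station 1: 12 ≥ 9; Station 2: 9 ≥ 6). Station 1 gets 12.
Both Band 1 is a pure NE (Station 1: 10 ≥ 6; Station 2: 9 ≥ 5). Station 1 gets 10.
Every other cell has a profitable deviation for at least one player. Highest of {12, 10} is 12.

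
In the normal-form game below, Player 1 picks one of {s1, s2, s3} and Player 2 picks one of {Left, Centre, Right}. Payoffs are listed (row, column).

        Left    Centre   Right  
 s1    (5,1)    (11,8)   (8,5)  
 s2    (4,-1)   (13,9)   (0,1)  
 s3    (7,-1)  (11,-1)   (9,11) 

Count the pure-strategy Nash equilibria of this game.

2

(s2, Centre): Player 1 gets 13 (best alternative 11); Player 2 gets 9 (best alternative 1). Neither deviates — NE.
(s3, Right): Player 1 gets 9 (best alternative 8); Player 2 gets 11 (best alternative -1). Neither deviates — NE.
(s1, Left) is not a NE: Player 1 would switch to s3 (7 > 5).
No other cell survives both best-response checks, so there are 2 pure NE.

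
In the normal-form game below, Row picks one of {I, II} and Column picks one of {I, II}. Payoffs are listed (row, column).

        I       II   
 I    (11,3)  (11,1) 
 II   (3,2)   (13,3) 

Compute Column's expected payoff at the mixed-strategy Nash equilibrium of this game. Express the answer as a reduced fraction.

7/3

Row mixes with probability p on I, chosen so Column is indifferent: 3p + 2(1−p) = 1p + 3(1−p) gives p = 1/3.
Column's expected payoff is 3·1/3 + 2·2/3 = 7/3.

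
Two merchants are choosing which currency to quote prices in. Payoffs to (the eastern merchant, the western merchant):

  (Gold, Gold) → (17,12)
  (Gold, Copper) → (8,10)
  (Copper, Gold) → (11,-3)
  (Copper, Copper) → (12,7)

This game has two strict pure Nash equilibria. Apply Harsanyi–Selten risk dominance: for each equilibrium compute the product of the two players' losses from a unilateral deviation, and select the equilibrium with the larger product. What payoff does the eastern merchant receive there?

At both Gold: the eastern merchant loses 17 − 11 = 6 by deviating; the western merchant loses 12 − 10 = 2. Product = 6·2 = 12.
At both Copper: the eastern merchant loses 12 − 8 = 4 by deviating; the western merchant loses 7 − (-3) = 10. Product = 4·10 = 40.
40 > 12, so both Copper is risk-dominant. The eastern merchant's payoff there is 12.

12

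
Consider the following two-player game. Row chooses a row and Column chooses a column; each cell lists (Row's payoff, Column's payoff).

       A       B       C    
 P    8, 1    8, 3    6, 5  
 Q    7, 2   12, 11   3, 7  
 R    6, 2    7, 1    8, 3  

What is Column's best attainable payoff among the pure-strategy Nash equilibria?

(Q, B) is a pure NE (Row: 12 ≥ 8; Column: 11 ≥ 7). Column gets 11.
(R, C) is a pure NE (Row: 8 ≥ 6; Column: 3 ≥ 2). Column gets 3.
Every other cell has a profitable deviation for at least one player. Highest of {11, 3} is 11.

11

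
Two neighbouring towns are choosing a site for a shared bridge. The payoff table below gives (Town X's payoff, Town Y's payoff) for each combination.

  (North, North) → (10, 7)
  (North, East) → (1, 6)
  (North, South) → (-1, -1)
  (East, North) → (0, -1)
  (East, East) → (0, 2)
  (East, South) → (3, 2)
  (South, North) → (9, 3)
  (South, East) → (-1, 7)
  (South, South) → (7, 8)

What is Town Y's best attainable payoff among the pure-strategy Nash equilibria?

8

Both North is a pure NE (Town X: 10 ≥ 9; Town Y: 7 ≥ 6). Town Y gets 7.
Both South is a pure NE (Town X: 7 ≥ 3; Town Y: 8 ≥ 7). Town Y gets 8.
Every other cell has a profitable deviation for at least one player. Highest of {7, 8} is 8.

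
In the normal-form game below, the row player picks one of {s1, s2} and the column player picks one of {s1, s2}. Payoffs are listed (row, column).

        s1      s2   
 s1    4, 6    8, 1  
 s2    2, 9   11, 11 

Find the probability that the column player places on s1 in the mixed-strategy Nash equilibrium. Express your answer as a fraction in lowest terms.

The column player's mix q on s1 must make the row player indifferent between s1 and s2.
The row player's payoff from s1: 4q + 8(1−q). From s2: 2q + 11(1−q).
Set equal: 2q = 3(1−q) → q = 3/5.

3/5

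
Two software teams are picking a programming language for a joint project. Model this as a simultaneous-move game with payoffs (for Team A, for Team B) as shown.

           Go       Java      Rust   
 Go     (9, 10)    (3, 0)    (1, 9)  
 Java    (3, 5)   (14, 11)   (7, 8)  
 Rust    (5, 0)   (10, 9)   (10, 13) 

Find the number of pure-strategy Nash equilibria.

3

Both Go: Team A gets 9 (best alternative 5); Team B gets 10 (best alternative 9). Neither deviates — NE.
Both Java: Team A gets 14 (best alternative 10); Team B gets 11 (best alternative 8). Neither deviates — NE.
Both Rust: Team A gets 10 (best alternative 7); Team B gets 13 (best alternative 9). Neither deviates — NE.
(Rust, Go) is not a NE: Team A would switch to Go (9 > 5).
No other cell survives both best-response checks, so there are 3 pure NE.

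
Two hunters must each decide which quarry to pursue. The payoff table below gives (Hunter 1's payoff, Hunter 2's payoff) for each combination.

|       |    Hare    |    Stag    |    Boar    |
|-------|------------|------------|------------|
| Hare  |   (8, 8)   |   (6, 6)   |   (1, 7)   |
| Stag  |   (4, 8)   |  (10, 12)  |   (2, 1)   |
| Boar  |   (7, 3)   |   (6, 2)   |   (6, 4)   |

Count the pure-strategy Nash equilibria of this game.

3

Both Hare: Hunter 1 gets 8 (best alternative 7); Hunter 2 gets 8 (best alternative 7). Neither deviates — NE.
Both Stag: Hunter 1 gets 10 (best alternative 6); Hunter 2 gets 12 (best alternative 8). Neither deviates — NE.
Both Boar: Hunter 1 gets 6 (best alternative 2); Hunter 2 gets 4 (best alternative 3). Neither deviates — NE.
(Hare, Boar) is not a NE: Hunter 1 would switch to Boar (6 > 1).
No other cell survives both best-response checks, so there are 3 pure NE.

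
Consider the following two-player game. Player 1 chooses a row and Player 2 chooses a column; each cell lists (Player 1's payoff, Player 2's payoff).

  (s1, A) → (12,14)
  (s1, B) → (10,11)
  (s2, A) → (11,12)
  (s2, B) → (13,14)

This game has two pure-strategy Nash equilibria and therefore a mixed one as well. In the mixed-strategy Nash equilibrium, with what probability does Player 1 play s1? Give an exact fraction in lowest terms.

2/5

Player 1's mix p on s1 must make Player 2 indifferent between A and B.
Player 2's payoff from A: 14p + 12(1−p). From B: 11p + 14(1−p).
Set equal: 3p = 2(1−p) → p = 2/5.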